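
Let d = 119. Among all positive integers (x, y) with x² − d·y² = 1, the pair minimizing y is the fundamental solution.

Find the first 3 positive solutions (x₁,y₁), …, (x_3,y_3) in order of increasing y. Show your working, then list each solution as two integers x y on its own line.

d=119: √d = [10; 1,9,1,20] (ℓ=4, even), read p_3/q_3
k=0  a_k=10  p_k/q_k = 10/1
…
k=2  a_k=9  p_k/q_k = 109/10
k=3  a_k=1  p_k/q_k = 120/11
→ (120, 11).  Check: 120²=14400, 119·11²=14399, difference 1.
k=2:  x_2 = 120·120+119·11·11 = 28799,  y_2 = 120·11+11·120 = 2640
k=3:  x_3 = 120·28799+119·11·2640 = 6911640,  y_3 = 120·2640+11·28799 = 633589

120 11
28799 2640
6911640 633589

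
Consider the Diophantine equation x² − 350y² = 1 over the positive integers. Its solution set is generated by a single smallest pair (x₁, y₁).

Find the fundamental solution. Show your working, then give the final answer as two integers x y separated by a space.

d=350: √d = [18; 1,2,2,2,1,36] (ℓ=6, even), read p_5/q_5
k=0  a_k=18  p_k/q_k = 18/1
…
k=2  a_k=2  p_k/q_k = 56/3
k=3  a_k=2  p_k/q_k = 131/7
k=4  a_k=2  p_k/q_k = 318/17
k=5  a_k=1  p_k/q_k = 449/24
(x₁, y₁) = (449, 24);  449² − 350·24² = 1 ✓

449 24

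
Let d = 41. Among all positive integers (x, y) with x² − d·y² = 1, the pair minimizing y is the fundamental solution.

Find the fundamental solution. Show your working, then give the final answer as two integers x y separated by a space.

√41 = [6; 2,2,12, …], period ℓ=3 (odd) → k=5
k=0  a_k=6  p_k/q_k = 6/1
…
k=2  a_k=2  p_k/q_k = 32/5
…
k=4  a_k=2  p_k/q_k = 826/129
k=5  a_k=2  p_k/q_k = 2049/320
fundamental: x₁=2049, y₁=320  (since 4198401 − 41·102400 = 1)

2049 320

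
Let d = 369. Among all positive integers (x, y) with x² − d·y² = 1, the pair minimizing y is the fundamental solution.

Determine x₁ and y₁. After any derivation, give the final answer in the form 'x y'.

[19; 4,1,3,2,7,4,7,2,3,1,4,38] for √369; ℓ=12 ⇒ convergent index 11
k=0  a_k=19  p_k/q_k = 19/1
…
k=9  a_k=3  p_k/q_k = 1364557/71036
k=10  a_k=1  p_k/q_k = 1758061/91521
k=11  a_k=4  p_k/q_k = 8396801/437120
(x₁, y₁) = (8396801, 437120);  8396801² − 369·437120² = 1 ✓

8396801 437120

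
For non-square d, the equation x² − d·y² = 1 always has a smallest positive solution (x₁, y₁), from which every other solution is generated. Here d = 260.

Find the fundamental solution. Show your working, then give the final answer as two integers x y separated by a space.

129 8

[16; 8,32] for √260; ℓ=2 ⇒ convergent index 1
k=0  a_k=16  p_k/q_k = 16/1
k=1  a_k=8  p_k/q_k = 129/8
(x₁, y₁) = (129, 8);  129² − 260·8² = 1 ✓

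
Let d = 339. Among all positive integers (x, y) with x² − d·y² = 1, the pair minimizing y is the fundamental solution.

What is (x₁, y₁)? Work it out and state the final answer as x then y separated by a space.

97970 5321

√339 = [18; 2,2,2,1,17,1,2,2,2,36, …], period ℓ=10 (even) → k=9
i=0: a=18 ⇒ p=18, q=1
i=1: a=2 ⇒ p=37, q=2
…
i=5: a=17 ⇒ p=5542, q=301
…
i=7: a=2 ⇒ p=17252, q=937
i=8: a=2 ⇒ p=40359, q=2192
i=9: a=2 ⇒ p=97970, q=5321
fundamental: x₁=97970, y₁=5321  (since 9598120900 − 339·28313041 = 1)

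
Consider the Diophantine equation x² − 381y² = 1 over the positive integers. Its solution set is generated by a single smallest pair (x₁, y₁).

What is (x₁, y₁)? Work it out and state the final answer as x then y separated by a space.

1015 52

d=381: √d = [19; 1,1,12,1,1,38] (ℓ=6, even), read p_5/q_5
a_0=19:  p_0=19·1+0=19,  q_0=19·0+1=1
a_1=1:  p_1=1·19+1=20,  q_1=1·1+0=1
a_2=1:  p_2=1·20+19=39,  q_2=1·1+1=2
a_3=12:  p_3=12·39+20=488,  q_3=12·2+1=25
a_4=1:  p_4=1·488+39=527,  q_4=1·25+2=27
a_5=1:  p_5=1·527+488=1015,  q_5=1·27+25=52
(x₁, y₁) = (1015, 52);  1015² − 381·52² = 1 ✓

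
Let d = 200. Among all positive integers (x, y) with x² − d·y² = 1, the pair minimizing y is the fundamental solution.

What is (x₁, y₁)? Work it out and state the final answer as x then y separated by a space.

[14; 7,28] for √200; ℓ=2 ⇒ convergent index 1
i=0: a=14 ⇒ p=14, q=1
i=1: a=7 ⇒ p=99, q=7
→ (99, 7).  Check: 99²=9801, 200·7²=9800, difference 1.

99 7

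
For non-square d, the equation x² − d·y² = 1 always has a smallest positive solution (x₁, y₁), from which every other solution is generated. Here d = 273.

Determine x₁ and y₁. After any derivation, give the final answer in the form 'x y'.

727 44

√273 = [16; 1,1,10,1,1,32, …], period ℓ=6 (even) → k=5
a_0=16:  p_0=16·1+0=16,  q_0=16·0+1=1
…
a_2=1:  p_2=1·17+16=33,  q_2=1·1+1=2
…
a_4=1:  p_4=1·347+33=380,  q_4=1·21+2=23
a_5=1:  p_5=1·380+347=727,  q_5=1·23+21=44
→ (727, 44).  Check: 727²=528529, 273·44²=528528, difference 1.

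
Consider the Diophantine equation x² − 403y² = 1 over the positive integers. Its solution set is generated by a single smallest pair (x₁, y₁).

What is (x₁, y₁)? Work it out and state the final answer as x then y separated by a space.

669878 33369

√403 → a₀=20, period (13,2,1,3,1,3,1,2,13,40); ℓ=10 even so k=9
a_0=20:  p_0=20·1+0=20,  q_0=20·0+1=1
a_1=13:  p_1=13·20+1=261,  q_1=13·1+0=13
a_2=2:  p_2=2·261+20=542,  q_2=2·13+1=27
a_3=1:  p_3=1·542+261=803,  q_3=1·27+13=40
a_4=3:  p_4=3·803+542=2951,  q_4=3·40+27=147
…
a_6=3:  p_6=3·3754+2951=14213,  q_6=3·187+147=708
a_7=1:  p_7=1·14213+3754=17967,  q_7=1·708+187=895
a_8=2:  p_8=2·17967+14213=50147,  q_8=2·895+708=2498
a_9=13:  p_9=13·50147+17967=669878,  q_9=13·2498+895=33369
(x₁, y₁) = (669878, 33369);  669878² − 403·33369² = 1 ✓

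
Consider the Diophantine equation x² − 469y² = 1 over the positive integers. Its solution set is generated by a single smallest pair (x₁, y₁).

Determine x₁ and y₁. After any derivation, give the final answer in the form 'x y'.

[21; 1,1,1,10,6,10,1,1,1,42] for √469; ℓ=10 ⇒ convergent index 9
k=0  a_k=21  p_k/q_k = 21/1
k=1  a_k=1  p_k/q_k = 22/1
…
k=5  a_k=6  p_k/q_k = 4223/195
…
k=7  a_k=1  p_k/q_k = 47146/2177
k=8  a_k=1  p_k/q_k = 90069/4159
k=9  a_k=1  p_k/q_k = 137215/6336
fundamental: x₁=137215, y₁=6336  (since 18827956225 − 469·40144896 = 1)

137215 6336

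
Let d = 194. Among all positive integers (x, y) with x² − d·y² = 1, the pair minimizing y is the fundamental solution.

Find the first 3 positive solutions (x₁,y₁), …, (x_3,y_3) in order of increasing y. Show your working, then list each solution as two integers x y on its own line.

195 14
76049 5460
29658915 2129386

d=194: √d = [13; 1,12,1,26] (ℓ=4, even), read p_3/q_3
k=0  a_k=13  p_k/q_k = 13/1
…
k=2  a_k=12  p_k/q_k = 181/13
k=3  a_k=1  p_k/q_k = 195/14
(x₁, y₁) = (195, 14);  195² − 194·14² = 1 ✓
k=2:  x_2 = 195·195+194·14·14 = 76049,  y_2 = 195·14+14·195 = 5460
k=3:  x_3 = 195·76049+194·14·5460 = 29658915,  y_3 = 195·5460+14·76049 = 2129386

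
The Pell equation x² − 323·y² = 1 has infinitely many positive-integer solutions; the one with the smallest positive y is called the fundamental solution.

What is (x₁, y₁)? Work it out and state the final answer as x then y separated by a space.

[17; 1,34] for √323; ℓ=2 ⇒ convergent index 1
a_0=17:  p_0=17·1+0=17,  q_0=17·0+1=1
a_1=1:  p_1=1·17+1=18,  q_1=1·1+0=1
fundamental: x₁=18, y₁=1  (since 324 − 323·1 = 1)

18 1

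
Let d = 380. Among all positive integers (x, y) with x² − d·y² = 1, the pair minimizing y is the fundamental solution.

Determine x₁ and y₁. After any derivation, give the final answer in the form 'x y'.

39 2

√380 → a₀=19, period (2,38); ℓ=2 even so k=1
a_0=19:  p_0=19·1+0=19,  q_0=19·0+1=1
a_1=2:  p_1=2·19+1=39,  q_1=2·1+0=2
fundamental: x₁=39, y₁=2  (since 1521 − 380·4 = 1)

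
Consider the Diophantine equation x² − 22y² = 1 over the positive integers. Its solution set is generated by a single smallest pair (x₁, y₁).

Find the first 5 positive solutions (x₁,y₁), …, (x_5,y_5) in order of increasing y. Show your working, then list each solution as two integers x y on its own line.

[4; 1,2,4,2,1,8] for √22; ℓ=6 ⇒ convergent index 5
step 0: (4, 1)  from 4·(1,0) + (0,1)
step 1: (5, 1)  from 1·(4,1) + (1,0)
…
step 4: (136, 29)  from 2·(61,13) + (14,3)
step 5: (197, 42)  from 1·(136,29) + (61,13)
(x₁, y₁) = (197, 42);  197² − 22·42² = 1 ✓
n=2: (197,42)∘(197,42) = (197·197+22·42·42, 197·42+42·197) = (77617,16548)
n=3: (77617,16548)∘(197,42) = (197·77617+22·42·16548, 197·16548+42·77617) = (30580901,6519870)
n=4: (30580901,6519870)∘(197,42) = (197·30580901+22·42·6519870, 197·6519870+42·30580901) = (12048797377,2568812232)
n=5: (12048797377,2568812232)∘(197,42) = (197·12048797377+22·42·2568812232, 197·2568812232+42·12048797377) = (4747195585637,1012105499538)

197 42
77617 16548
30580901 6519870
12048797377 2568812232
4747195585637 1012105499538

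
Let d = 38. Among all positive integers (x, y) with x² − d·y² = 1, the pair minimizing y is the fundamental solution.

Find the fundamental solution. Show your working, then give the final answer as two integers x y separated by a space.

[6; 6,12] for √38; ℓ=2 ⇒ convergent index 1
i=0: a=6 ⇒ p=6, q=1
i=1: a=6 ⇒ p=37, q=6
(x₁, y₁) = (37, 6);  37² − 38·6² = 1 ✓

37 6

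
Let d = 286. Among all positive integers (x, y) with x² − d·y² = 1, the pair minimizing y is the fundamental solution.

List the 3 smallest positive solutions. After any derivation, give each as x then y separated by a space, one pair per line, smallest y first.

561835 33222
631317134449 37330564740
709392124465745995 41947235681362578

[16; 1,10,3,3,2,3,3,10,1,32] for √286; ℓ=10 ⇒ convergent index 9
a_0=16:  p_0=16·1+0=16,  q_0=16·0+1=1
a_1=1:  p_1=1·16+1=17,  q_1=1·1+0=1
a_2=10:  p_2=10·17+16=186,  q_2=10·1+1=11
a_3=3:  p_3=3·186+17=575,  q_3=3·11+1=34
a_4=3:  p_4=3·575+186=1911,  q_4=3·34+11=113
a_5=2:  p_5=2·1911+575=4397,  q_5=2·113+34=260
a_6=3:  p_6=3·4397+1911=15102,  q_6=3·260+113=893
a_7=3:  p_7=3·15102+4397=49703,  q_7=3·893+260=2939
a_8=10:  p_8=10·49703+15102=512132,  q_8=10·2939+893=30283
a_9=1:  p_9=1·512132+49703=561835,  q_9=1·30283+2939=33222
(x₁, y₁) = (561835, 33222);  561835² − 286·33222² = 1 ✓
n=2: (561835,33222)∘(561835,33222) = (561835·561835+286·33222·33222, 561835·33222+33222·561835) = (631317134449,37330564740)
n=3: (631317134449,37330564740)∘(561835,33222) = (561835·631317134449+286·33222·37330564740, 561835·37330564740+33222·631317134449) = (709392124465745995,41947235681362578)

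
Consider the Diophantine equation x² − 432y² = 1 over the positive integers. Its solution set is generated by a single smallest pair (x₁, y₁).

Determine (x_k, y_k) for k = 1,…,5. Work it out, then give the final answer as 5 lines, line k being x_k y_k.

1351 65
3650401 175630
9863382151 474552195
26650854921601 1282239855260
72010600134783751 3464611614360325

[20; 1,3,1,1,1,3,1,40] for √432; ℓ=8 ⇒ convergent index 7
i=0: a=20 ⇒ p=20, q=1
i=1: a=1 ⇒ p=21, q=1
…
i=4: a=1 ⇒ p=187, q=9
…
i=6: a=3 ⇒ p=1060, q=51
i=7: a=1 ⇒ p=1351, q=65
(x₁, y₁) = (1351, 65);  1351² − 432·65² = 1 ✓
(x_2, y_2) = (1351·1351 + 432·65·65, 1351·65 + 65·1351) = (3650401, 175630)
(x_3, y_3) = (1351·3650401 + 432·65·175630, 1351·175630 + 65·3650401) = (9863382151, 474552195)
(x_4, y_4) = (1351·9863382151 + 432·65·474552195, 1351·474552195 + 65·9863382151) = (26650854921601, 1282239855260)
(x_5, y_5) = (1351·26650854921601 + 432·65·1282239855260, 1351·1282239855260 + 65·26650854921601) = (72010600134783751, 3464611614360325)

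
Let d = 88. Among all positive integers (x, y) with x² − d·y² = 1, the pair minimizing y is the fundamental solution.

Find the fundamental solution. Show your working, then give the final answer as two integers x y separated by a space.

197 21

√88 = [9; 2,1,1,1,2,18, …], period ℓ=6 (even) → k=5
i=0: a=9 ⇒ p=9, q=1
i=1: a=2 ⇒ p=19, q=2
i=2: a=1 ⇒ p=28, q=3
…
i=4: a=1 ⇒ p=75, q=8
i=5: a=2 ⇒ p=197, q=21
fundamental: x₁=197, y₁=21  (since 38809 − 88·441 = 1)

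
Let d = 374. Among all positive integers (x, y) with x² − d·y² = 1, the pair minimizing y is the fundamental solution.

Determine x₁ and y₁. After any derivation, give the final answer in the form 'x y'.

√374 → a₀=19, period (2,1,18,1,2,38); ℓ=6 even so k=5
k=0  a_k=19  p_k/q_k = 19/1
k=1  a_k=2  p_k/q_k = 39/2
…
k=3  a_k=18  p_k/q_k = 1083/56
k=4  a_k=1  p_k/q_k = 1141/59
k=5  a_k=2  p_k/q_k = 3365/174
→ (3365, 174).  Check: 3365²=11323225, 374·174²=11323224, difference 1.

3365 174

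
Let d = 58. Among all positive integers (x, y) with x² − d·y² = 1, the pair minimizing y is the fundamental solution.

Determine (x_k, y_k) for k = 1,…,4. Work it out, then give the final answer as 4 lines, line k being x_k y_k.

√58 → a₀=7, period (1,1,1,1,1,1,14); ℓ=7 odd so k=13
step 0: (7, 1)  from 7·(1,0) + (0,1)
…
step 2: (15, 2)  from 1·(8,1) + (7,1)
…
step 5: (61, 8)  from 1·(38,5) + (23,3)
step 6: (99, 13)  from 1·(61,8) + (38,5)
…
step 9: (2993, 393)  from 1·(1546,203) + (1447,190)
…
step 12: (12071, 1585)  from 1·(7532,989) + (4539,596)
step 13: (19603, 2574)  from 1·(12071,1585) + (7532,989)
(x₁, y₁) = (19603, 2574);  19603² − 58·2574² = 1 ✓
(x_2, y_2) = (19603·19603 + 58·2574·2574, 19603·2574 + 2574·19603) = (768555217, 100916244)
(x_3, y_3) = (19603·768555217 + 58·2574·100916244, 19603·100916244 + 2574·768555217) = (30131975818099, 3956522259690)
(x_4, y_4) = (19603·30131975818099 + 58·2574·3956522259690, 19603·3956522259690 + 2574·30131975818099) = (1181354243155834177, 155119411612489896)

19603 2574
768555217 100916244
30131975818099 3956522259690
1181354243155834177 155119411612489896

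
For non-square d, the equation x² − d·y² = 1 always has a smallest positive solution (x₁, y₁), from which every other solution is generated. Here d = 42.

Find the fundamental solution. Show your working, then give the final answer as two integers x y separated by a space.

√42 → a₀=6, period (2,12); ℓ=2 even so k=1
k=0  a_k=6  p_k/q_k = 6/1
k=1  a_k=2  p_k/q_k = 13/2
fundamental: x₁=13, y₁=2  (since 169 − 42·4 = 1)

13 2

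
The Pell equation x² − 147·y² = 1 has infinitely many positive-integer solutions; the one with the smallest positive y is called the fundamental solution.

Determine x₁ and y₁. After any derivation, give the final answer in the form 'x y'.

97 8

[12; 8,24] for √147; ℓ=2 ⇒ convergent index 1
a_0=12:  p_0=12·1+0=12,  q_0=12·0+1=1
a_1=8:  p_1=8·12+1=97,  q_1=8·1+0=8
(x₁, y₁) = (97, 8);  97² − 147·8² = 1 ✓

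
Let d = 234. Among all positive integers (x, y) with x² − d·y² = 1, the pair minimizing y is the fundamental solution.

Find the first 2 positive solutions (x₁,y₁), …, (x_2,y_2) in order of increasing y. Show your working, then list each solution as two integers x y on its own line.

d=234: √d = [15; 3,2,1,2,1,2,3,30] (ℓ=8, even), read p_7/q_7
i=0: a=15 ⇒ p=15, q=1
i=1: a=3 ⇒ p=46, q=3
i=2: a=2 ⇒ p=107, q=7
i=3: a=1 ⇒ p=153, q=10
i=4: a=2 ⇒ p=413, q=27
i=5: a=1 ⇒ p=566, q=37
i=6: a=2 ⇒ p=1545, q=101
i=7: a=3 ⇒ p=5201, q=340
fundamental: x₁=5201, y₁=340  (since 27050401 − 234·115600 = 1)
k=2:  x_2 = 5201·5201+234·340·340 = 54100801,  y_2 = 5201·340+340·5201 = 3536680

5201 340
54100801 3536680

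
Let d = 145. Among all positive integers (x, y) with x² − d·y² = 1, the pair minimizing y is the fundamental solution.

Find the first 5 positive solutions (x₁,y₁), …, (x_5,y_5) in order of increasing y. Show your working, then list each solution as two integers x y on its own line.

√145 → a₀=12, period (24); ℓ=1 odd so k=1
i=0: a=12 ⇒ p=12, q=1
i=1: a=24 ⇒ p=289, q=24
→ (289, 24).  Check: 289²=83521, 145·24²=83520, difference 1.
n=2: (289,24)∘(289,24) = (289·289+145·24·24, 289·24+24·289) = (167041,13872)
n=3: (167041,13872)∘(289,24) = (289·167041+145·24·13872, 289·13872+24·167041) = (96549409,8017992)
n=4: (96549409,8017992)∘(289,24) = (289·96549409+145·24·8017992, 289·8017992+24·96549409) = (55805391361,4634385504)
n=5: (55805391361,4634385504)∘(289,24) = (289·55805391361+145·24·4634385504, 289·4634385504+24·55805391361) = (32255419657249,2678666803320)

289 24
167041 13872
96549409 8017992
55805391361 4634385504
32255419657249 2678666803320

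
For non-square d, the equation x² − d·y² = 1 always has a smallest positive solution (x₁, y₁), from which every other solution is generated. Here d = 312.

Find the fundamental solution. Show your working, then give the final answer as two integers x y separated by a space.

53 3

d=312: √d = [17; 1,1,1,34] (ℓ=4, even), read p_3/q_3
i=0: a=17 ⇒ p=17, q=1
i=1: a=1 ⇒ p=18, q=1
i=2: a=1 ⇒ p=35, q=2
i=3: a=1 ⇒ p=53, q=3
(x₁, y₁) = (53, 3);  53² − 312·3² = 1 ✓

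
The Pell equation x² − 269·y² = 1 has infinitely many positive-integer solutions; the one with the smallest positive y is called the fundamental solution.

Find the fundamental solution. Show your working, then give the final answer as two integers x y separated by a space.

13449 820

√269 → a₀=16, period (2,2,32); ℓ=3 odd so k=5
i=0: a=16 ⇒ p=16, q=1
…
i=3: a=32 ⇒ p=2657, q=162
i=4: a=2 ⇒ p=5396, q=329
i=5: a=2 ⇒ p=13449, q=820
fundamental: x₁=13449, y₁=820  (since 180875601 − 269·672400 = 1)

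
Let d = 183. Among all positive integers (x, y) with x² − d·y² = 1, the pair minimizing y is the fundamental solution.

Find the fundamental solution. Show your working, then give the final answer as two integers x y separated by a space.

487 36

√183 → a₀=13, period (1,1,8,1,1,26); ℓ=6 even so k=5
i=0: a=13 ⇒ p=13, q=1
…
i=2: a=1 ⇒ p=27, q=2
…
i=4: a=1 ⇒ p=257, q=19
i=5: a=1 ⇒ p=487, q=36
→ (487, 36).  Check: 487²=237169, 183·36²=237168, difference 1.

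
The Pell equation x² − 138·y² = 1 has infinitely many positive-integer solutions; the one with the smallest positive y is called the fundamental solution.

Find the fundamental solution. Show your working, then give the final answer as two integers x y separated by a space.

d=138: √d = [11; 1,2,1,22] (ℓ=4, even), read p_3/q_3
step 0: (11, 1)  from 11·(1,0) + (0,1)
…
step 2: (35, 3)  from 2·(12,1) + (11,1)
step 3: (47, 4)  from 1·(35,3) + (12,1)
→ (47, 4).  Check: 47²=2209, 138·4²=2208, difference 1.

47 4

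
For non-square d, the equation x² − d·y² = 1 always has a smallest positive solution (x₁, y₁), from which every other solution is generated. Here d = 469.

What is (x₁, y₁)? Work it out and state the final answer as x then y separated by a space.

[21; 1,1,1,10,6,10,1,1,1,42] for √469; ℓ=10 ⇒ convergent index 9
a_0=21:  p_0=21·1+0=21,  q_0=21·0+1=1
…
a_2=1:  p_2=1·22+21=43,  q_2=1·1+1=2
…
a_6=10:  p_6=10·4223+693=42923,  q_6=10·195+32=1982
a_7=1:  p_7=1·42923+4223=47146,  q_7=1·1982+195=2177
a_8=1:  p_8=1·47146+42923=90069,  q_8=1·2177+1982=4159
a_9=1:  p_9=1·90069+47146=137215,  q_9=1·4159+2177=6336
(x₁, y₁) = (137215, 6336);  137215² − 469·6336² = 1 ✓

137215 6336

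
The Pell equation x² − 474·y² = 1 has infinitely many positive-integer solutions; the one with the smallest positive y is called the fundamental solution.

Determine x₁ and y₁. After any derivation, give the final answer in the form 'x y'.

193549 8890

[21; 1,3,2,1,1,…,3,1,42] for √474; ℓ=14 ⇒ convergent index 13
step 0: (21, 1)  from 21·(1,0) + (0,1)
…
step 5: (479, 22)  from 1·(283,13) + (196,9)
…
step 12: (149331, 6859)  from 3·(44218,2031) + (16677,766)
step 13: (193549, 8890)  from 1·(149331,6859) + (44218,2031)
(x₁, y₁) = (193549, 8890);  193549² − 474·8890² = 1 ✓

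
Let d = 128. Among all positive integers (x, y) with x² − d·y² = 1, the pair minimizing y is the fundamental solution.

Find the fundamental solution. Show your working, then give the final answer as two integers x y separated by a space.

577 51

√128 = [11; 3,5,3,22, …], period ℓ=4 (even) → k=3
i=0: a=11 ⇒ p=11, q=1
…
i=2: a=5 ⇒ p=181, q=16
i=3: a=3 ⇒ p=577, q=51
→ (577, 51).  Check: 577²=332929, 128·51²=332928, difference 1.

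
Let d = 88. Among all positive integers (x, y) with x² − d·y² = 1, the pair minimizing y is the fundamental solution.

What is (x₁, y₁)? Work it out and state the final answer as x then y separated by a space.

d=88: √d = [9; 2,1,1,1,2,18] (ℓ=6, even), read p_5/q_5
a_0=9:  p_0=9·1+0=9,  q_0=9·0+1=1
a_1=2:  p_1=2·9+1=19,  q_1=2·1+0=2
a_2=1:  p_2=1·19+9=28,  q_2=1·2+1=3
a_3=1:  p_3=1·28+19=47,  q_3=1·3+2=5
a_4=1:  p_4=1·47+28=75,  q_4=1·5+3=8
a_5=2:  p_5=2·75+47=197,  q_5=2·8+5=21
→ (197, 21).  Check: 197²=38809, 88·21²=38808, difference 1.

197 21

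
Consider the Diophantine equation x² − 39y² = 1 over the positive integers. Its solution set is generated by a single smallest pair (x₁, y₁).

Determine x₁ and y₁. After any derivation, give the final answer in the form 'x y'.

25 4

√39 → a₀=6, period (4,12); ℓ=2 even so k=1
a_0=6:  p_0=6·1+0=6,  q_0=6·0+1=1
a_1=4:  p_1=4·6+1=25,  q_1=4·1+0=4
(x₁, y₁) = (25, 4);  25² − 39·4² = 1 ✓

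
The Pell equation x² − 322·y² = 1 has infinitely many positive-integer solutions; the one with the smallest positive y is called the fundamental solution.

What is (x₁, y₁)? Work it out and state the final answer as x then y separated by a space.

√322 = [17; 1,16,1,34, …], period ℓ=4 (even) → k=3
k=0  a_k=17  p_k/q_k = 17/1
…
k=2  a_k=16  p_k/q_k = 305/17
k=3  a_k=1  p_k/q_k = 323/18
→ (323, 18).  Check: 323²=104329, 322·18²=104328, difference 1.

323 18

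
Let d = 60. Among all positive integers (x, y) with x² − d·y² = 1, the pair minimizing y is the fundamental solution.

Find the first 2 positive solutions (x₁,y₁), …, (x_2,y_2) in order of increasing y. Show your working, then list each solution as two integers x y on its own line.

31 4
1921 248

√60 = [7; 1,2,1,14, …], period ℓ=4 (even) → k=3
k=0  a_k=7  p_k/q_k = 7/1
…
k=2  a_k=2  p_k/q_k = 23/3
k=3  a_k=1  p_k/q_k = 31/4
fundamental: x₁=31, y₁=4  (since 961 − 60·16 = 1)
(x_2, y_2) = (31·31 + 60·4·4, 31·4 + 4·31) = (1921, 248)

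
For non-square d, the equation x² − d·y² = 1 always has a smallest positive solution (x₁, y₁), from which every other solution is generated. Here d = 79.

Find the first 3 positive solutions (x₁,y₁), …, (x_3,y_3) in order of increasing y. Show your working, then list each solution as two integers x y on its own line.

√79 → a₀=8, period (1,7,1,16); ℓ=4 even so k=3
i=0: a=8 ⇒ p=8, q=1
i=1: a=1 ⇒ p=9, q=1
i=2: a=7 ⇒ p=71, q=8
i=3: a=1 ⇒ p=80, q=9
(x₁, y₁) = (80, 9);  80² − 79·9² = 1 ✓
(x_2, y_2) = (80·80 + 79·9·9, 80·9 + 9·80) = (12799, 1440)
(x_3, y_3) = (80·12799 + 79·9·1440, 80·1440 + 9·12799) = (2047760, 230391)

80 9
12799 1440
2047760 230391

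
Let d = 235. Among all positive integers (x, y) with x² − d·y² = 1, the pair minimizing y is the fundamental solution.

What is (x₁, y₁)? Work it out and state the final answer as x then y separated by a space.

√235 = [15; 3,30, …], period ℓ=2 (even) → k=1
i=0: a=15 ⇒ p=15, q=1
i=1: a=3 ⇒ p=46, q=3
fundamental: x₁=46, y₁=3  (since 2116 − 235·9 = 1)

46 3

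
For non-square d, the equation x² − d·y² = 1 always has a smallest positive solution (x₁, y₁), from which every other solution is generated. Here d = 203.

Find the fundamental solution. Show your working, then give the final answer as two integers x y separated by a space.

[14; 4,28] for √203; ℓ=2 ⇒ convergent index 1
k=0  a_k=14  p_k/q_k = 14/1
k=1  a_k=4  p_k/q_k = 57/4
→ (57, 4).  Check: 57²=3249, 203·4²=3248, difference 1.

57 4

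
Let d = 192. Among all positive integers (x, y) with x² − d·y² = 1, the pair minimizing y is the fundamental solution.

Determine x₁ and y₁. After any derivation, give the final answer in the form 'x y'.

√192 = [13; 1,5,1,26, …], period ℓ=4 (even) → k=3
a_0=13:  p_0=13·1+0=13,  q_0=13·0+1=1
a_1=1:  p_1=1·13+1=14,  q_1=1·1+0=1
a_2=5:  p_2=5·14+13=83,  q_2=5·1+1=6
a_3=1:  p_3=1·83+14=97,  q_3=1·6+1=7
(x₁, y₁) = (97, 7);  97² − 192·7² = 1 ✓

97 7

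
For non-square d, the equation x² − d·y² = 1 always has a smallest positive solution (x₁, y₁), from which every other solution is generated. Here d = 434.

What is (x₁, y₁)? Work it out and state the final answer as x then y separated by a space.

√434 = [20; 1,4,1,40, …], period ℓ=4 (even) → k=3
k=0  a_k=20  p_k/q_k = 20/1
…
k=2  a_k=4  p_k/q_k = 104/5
k=3  a_k=1  p_k/q_k = 125/6
(x₁, y₁) = (125, 6);  125² − 434·6² = 1 ✓

125 6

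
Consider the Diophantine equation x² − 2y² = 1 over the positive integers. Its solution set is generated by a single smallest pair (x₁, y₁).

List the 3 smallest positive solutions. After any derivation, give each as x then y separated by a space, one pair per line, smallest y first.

d=2: √d = [1; 2] (ℓ=1, odd), read p_1/q_1
i=0: a=1 ⇒ p=1, q=1
i=1: a=2 ⇒ p=3, q=2
→ (3, 2).  Check: 3²=9, 2·2²=8, difference 1.
k=2:  x_2 = 3·3+2·2·2 = 17,  y_2 = 3·2+2·3 = 12
k=3:  x_3 = 3·17+2·2·12 = 99,  y_3 = 3·12+2·17 = 70

3 2
17 12
99 70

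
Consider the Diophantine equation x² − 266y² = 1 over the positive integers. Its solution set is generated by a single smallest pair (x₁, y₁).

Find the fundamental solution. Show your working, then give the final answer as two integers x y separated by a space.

√266 = [16; 3,4,3,32, …], period ℓ=4 (even) → k=3
i=0: a=16 ⇒ p=16, q=1
…
i=2: a=4 ⇒ p=212, q=13
i=3: a=3 ⇒ p=685, q=42
→ (685, 42).  Check: 685²=469225, 266·42²=469224, difference 1.

685 42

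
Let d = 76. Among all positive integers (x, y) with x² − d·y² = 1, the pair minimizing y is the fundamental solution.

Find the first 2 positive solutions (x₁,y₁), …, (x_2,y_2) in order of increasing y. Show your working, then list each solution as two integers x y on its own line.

√76 → a₀=8, period (1,2,1,1,5,4,5,1,1,2,1,16); ℓ=12 even so k=11
step 0: (8, 1)  from 8·(1,0) + (0,1)
…
step 3: (35, 4)  from 1·(26,3) + (9,1)
step 4: (61, 7)  from 1·(35,4) + (26,3)
step 5: (340, 39)  from 5·(61,7) + (35,4)
step 6: (1421, 163)  from 4·(340,39) + (61,7)
step 7: (7445, 854)  from 5·(1421,163) + (340,39)
step 8: (8866, 1017)  from 1·(7445,854) + (1421,163)
…
step 10: (41488, 4759)  from 2·(16311,1871) + (8866,1017)
step 11: (57799, 6630)  from 1·(41488,4759) + (16311,1871)
fundamental: x₁=57799, y₁=6630  (since 3340724401 − 76·43956900 = 1)
(x_2, y_2) = (57799·57799 + 76·6630·6630, 57799·6630 + 6630·57799) = (6681448801, 766414740)

57799 6630
6681448801 766414740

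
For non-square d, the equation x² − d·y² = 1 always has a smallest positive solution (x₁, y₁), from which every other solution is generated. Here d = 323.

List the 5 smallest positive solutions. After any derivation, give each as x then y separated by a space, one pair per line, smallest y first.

√323 = [17; 1,34, …], period ℓ=2 (even) → k=1
i=0: a=17 ⇒ p=17, q=1
i=1: a=1 ⇒ p=18, q=1
fundamental: x₁=18, y₁=1  (since 324 − 323·1 = 1)
(18+1√323)^2 = 647 + 36√323
(18+1√323)^3 = 23274 + 1295√323
(18+1√323)^4 = 837217 + 46584√323
(18+1√323)^5 = 30116538 + 1675729√323

18 1
647 36
23274 1295
837217 46584
30116538 1675729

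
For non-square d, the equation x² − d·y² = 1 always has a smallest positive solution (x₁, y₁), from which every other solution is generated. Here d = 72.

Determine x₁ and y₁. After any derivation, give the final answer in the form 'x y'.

[8; 2,16] for √72; ℓ=2 ⇒ convergent index 1
i=0: a=8 ⇒ p=8, q=1
i=1: a=2 ⇒ p=17, q=2
(x₁, y₁) = (17, 2);  17² − 72·2² = 1 ✓

17 2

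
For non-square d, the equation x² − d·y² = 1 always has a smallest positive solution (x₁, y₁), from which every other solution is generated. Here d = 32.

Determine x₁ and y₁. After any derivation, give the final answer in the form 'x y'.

17 3

d=32: √d = [5; 1,1,1,10] (ℓ=4, even), read p_3/q_3
a_0=5:  p_0=5·1+0=5,  q_0=5·0+1=1
…
a_2=1:  p_2=1·6+5=11,  q_2=1·1+1=2
a_3=1:  p_3=1·11+6=17,  q_3=1·2+1=3
fundamental: x₁=17, y₁=3  (since 289 − 32·9 = 1)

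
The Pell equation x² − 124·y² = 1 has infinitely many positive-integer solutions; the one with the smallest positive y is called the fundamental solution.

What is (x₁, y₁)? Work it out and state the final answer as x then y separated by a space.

[11; 7,2,1,1,1,…,2,7,22] for √124; ℓ=16 ⇒ convergent index 15
a_0=11:  p_0=11·1+0=11,  q_0=11·0+1=1
a_1=7:  p_1=7·11+1=78,  q_1=7·1+0=7
a_2=2:  p_2=2·78+11=167,  q_2=2·7+1=15
a_3=1:  p_3=1·167+78=245,  q_3=1·15+7=22
a_4=1:  p_4=1·245+167=412,  q_4=1·22+15=37
…
a_6=3:  p_6=3·657+412=2383,  q_6=3·59+37=214
a_7=1:  p_7=1·2383+657=3040,  q_7=1·214+59=273
a_8=4:  p_8=4·3040+2383=14543,  q_8=4·273+214=1306
a_9=1:  p_9=1·14543+3040=17583,  q_9=1·1306+273=1579
a_10=3:  p_10=3·17583+14543=67292,  q_10=3·1579+1306=6043
…
a_12=1:  p_12=1·84875+67292=152167,  q_12=1·7622+6043=13665
a_13=1:  p_13=1·152167+84875=237042,  q_13=1·13665+7622=21287
a_14=2:  p_14=2·237042+152167=626251,  q_14=2·21287+13665=56239
a_15=7:  p_15=7·626251+237042=4620799,  q_15=7·56239+21287=414960
fundamental: x₁=4620799, y₁=414960  (since 21351783398401 − 124·172191801600 = 1)

4620799 414960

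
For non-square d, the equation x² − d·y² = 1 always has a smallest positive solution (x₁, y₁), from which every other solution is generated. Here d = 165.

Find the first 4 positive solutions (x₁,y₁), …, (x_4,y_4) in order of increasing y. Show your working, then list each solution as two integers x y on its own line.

1079 84
2328481 181272
5024860919 391184892
10843647534721 844176815664

d=165: √d = [12; 1,5,2,5,1,24] (ℓ=6, even), read p_5/q_5
k=0  a_k=12  p_k/q_k = 12/1
…
k=2  a_k=5  p_k/q_k = 77/6
…
k=4  a_k=5  p_k/q_k = 912/71
k=5  a_k=1  p_k/q_k = 1079/84
fundamental: x₁=1079, y₁=84  (since 1164241 − 165·7056 = 1)
(x_2, y_2) = (1079·1079 + 165·84·84, 1079·84 + 84·1079) = (2328481, 181272)
(x_3, y_3) = (1079·2328481 + 165·84·181272, 1079·181272 + 84·2328481) = (5024860919, 391184892)
(x_4, y_4) = (1079·5024860919 + 165·84·391184892, 1079·391184892 + 84·5024860919) = (10843647534721, 844176815664)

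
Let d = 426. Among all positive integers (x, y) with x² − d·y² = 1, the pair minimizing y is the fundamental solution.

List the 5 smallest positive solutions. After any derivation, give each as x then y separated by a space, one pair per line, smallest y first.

d=426: √d = [20; 1,1,1,3,2,6,2,3,1,1,1,40] (ℓ=12, even), read p_11/q_11
i=0: a=20 ⇒ p=20, q=1
i=1: a=1 ⇒ p=21, q=1
i=2: a=1 ⇒ p=41, q=2
i=3: a=1 ⇒ p=62, q=3
…
i=7: a=2 ⇒ p=7162, q=347
i=8: a=3 ⇒ p=24809, q=1202
…
i=10: a=1 ⇒ p=56780, q=2751
i=11: a=1 ⇒ p=88751, q=4300
fundamental: x₁=88751, y₁=4300  (since 7876740001 − 426·18490000 = 1)
n=2: (88751,4300)∘(88751,4300) = (88751·88751+426·4300·4300, 88751·4300+4300·88751) = (15753480001,763258600)
n=3: (15753480001,763258600)∘(88751,4300) = (88751·15753480001+426·4300·763258600, 88751·763258600+4300·15753480001) = (2796274207048751,135479928012900)
n=4: (2796274207048751,135479928012900)∘(88751,4300) = (88751·2796274207048751+426·4300·135479928012900, 88751·135479928012900+4300·2796274207048751) = (496344264283813920001,24047958181382517200)
n=5: (496344264283813920001,24047958181382517200)∘(88751,4300) = (88751·496344264283813920001+426·4300·24047958181382517200, 88751·24047958181382517200+4300·496344264283813920001) = (88102099596109264220968751,4268560672976279640021500)

88751 4300
15753480001 763258600
2796274207048751 135479928012900
496344264283813920001 24047958181382517200
88102099596109264220968751 4268560672976279640021500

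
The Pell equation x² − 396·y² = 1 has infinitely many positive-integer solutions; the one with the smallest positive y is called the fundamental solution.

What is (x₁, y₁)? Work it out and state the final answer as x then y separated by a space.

√396 → a₀=19, period (1,8,1,38); ℓ=4 even so k=3
i=0: a=19 ⇒ p=19, q=1
i=1: a=1 ⇒ p=20, q=1
i=2: a=8 ⇒ p=179, q=9
i=3: a=1 ⇒ p=199, q=10
(x₁, y₁) = (199, 10);  199² − 396·10² = 1 ✓

199 10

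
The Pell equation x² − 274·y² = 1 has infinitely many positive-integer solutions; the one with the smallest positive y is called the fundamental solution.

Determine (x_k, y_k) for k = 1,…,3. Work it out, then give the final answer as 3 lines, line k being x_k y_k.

d=274: √d = [16; 1,1,4,4,1,1,32] (ℓ=7, odd), read p_13/q_13
i=0: a=16 ⇒ p=16, q=1
…
i=3: a=4 ⇒ p=149, q=9
…
i=5: a=1 ⇒ p=778, q=47
…
i=7: a=32 ⇒ p=45802, q=2767
…
i=11: a=4 ⇒ p=1770023, q=106931
i=12: a=1 ⇒ p=2189276, q=132259
i=13: a=1 ⇒ p=3959299, q=239190
→ (3959299, 239190).  Check: 3959299²=15676048571401, 274·239190²=15676048571400, difference 1.
k=2:  x_2 = 3959299·3959299+274·239190·239190 = 31352097142801,  y_2 = 3959299·239190+239190·3959299 = 1894049455620
k=3:  x_3 = 3959299·31352097142801+274·239190·1894049455620 = 248264653730785753699,  y_3 = 3959299·1894049455620+239190·31352097142801 = 14998216231173381570

3959299 239190
31352097142801 1894049455620
248264653730785753699 14998216231173381570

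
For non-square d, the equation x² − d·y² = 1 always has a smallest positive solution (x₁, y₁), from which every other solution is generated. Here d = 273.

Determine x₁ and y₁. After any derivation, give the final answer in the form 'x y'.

√273 = [16; 1,1,10,1,1,32, …], period ℓ=6 (even) → k=5
step 0: (16, 1)  from 16·(1,0) + (0,1)
…
step 4: (380, 23)  from 1·(347,21) + (33,2)
step 5: (727, 44)  from 1·(380,23) + (347,21)
→ (727, 44).  Check: 727²=528529, 273·44²=528528, difference 1.

727 44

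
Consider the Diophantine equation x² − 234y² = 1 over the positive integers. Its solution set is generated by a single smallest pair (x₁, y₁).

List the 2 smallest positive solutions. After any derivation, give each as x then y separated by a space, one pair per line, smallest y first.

5201 340
54100801 3536680

d=234: √d = [15; 3,2,1,2,1,2,3,30] (ℓ=8, even), read p_7/q_7
step 0: (15, 1)  from 15·(1,0) + (0,1)
step 1: (46, 3)  from 3·(15,1) + (1,0)
step 2: (107, 7)  from 2·(46,3) + (15,1)
step 3: (153, 10)  from 1·(107,7) + (46,3)
step 4: (413, 27)  from 2·(153,10) + (107,7)
step 5: (566, 37)  from 1·(413,27) + (153,10)
step 6: (1545, 101)  from 2·(566,37) + (413,27)
step 7: (5201, 340)  from 3·(1545,101) + (566,37)
fundamental: x₁=5201, y₁=340  (since 27050401 − 234·115600 = 1)
n=2: (5201,340)∘(5201,340) = (5201·5201+234·340·340, 5201·340+340·5201) = (54100801,3536680)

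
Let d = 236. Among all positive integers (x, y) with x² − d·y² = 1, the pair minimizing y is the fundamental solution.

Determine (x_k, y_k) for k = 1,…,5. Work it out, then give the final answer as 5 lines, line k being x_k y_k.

561799 36570
631236232801 41089978860
709255768702176199 46168618067101710
796918363201596536611201 51874966922918257173720
895415879055878209574570044999 58286609084610939305810342850

d=236: √d = [15; 2,1,3,5,1,6,1,5,3,1,2,30] (ℓ=12, even), read p_11/q_11
a_0=15:  p_0=15·1+0=15,  q_0=15·0+1=1
a_1=2:  p_1=2·15+1=31,  q_1=2·1+0=2
a_2=1:  p_2=1·31+15=46,  q_2=1·2+1=3
a_3=3:  p_3=3·46+31=169,  q_3=3·3+2=11
a_4=5:  p_4=5·169+46=891,  q_4=5·11+3=58
…
a_6=6:  p_6=6·1060+891=7251,  q_6=6·69+58=472
…
a_8=5:  p_8=5·8311+7251=48806,  q_8=5·541+472=3177
a_9=3:  p_9=3·48806+8311=154729,  q_9=3·3177+541=10072
a_10=1:  p_10=1·154729+48806=203535,  q_10=1·10072+3177=13249
a_11=2:  p_11=2·203535+154729=561799,  q_11=2·13249+10072=36570
→ (561799, 36570).  Check: 561799²=315618116401, 236·36570²=315618116400, difference 1.
n=2: (561799,36570)∘(561799,36570) = (561799·561799+236·36570·36570, 561799·36570+36570·561799) = (631236232801,41089978860)
n=3: (631236232801,41089978860)∘(561799,36570) = (561799·631236232801+236·36570·41089978860, 561799·41089978860+36570·631236232801) = (709255768702176199,46168618067101710)
n=4: (709255768702176199,46168618067101710)∘(561799,36570) = (561799·709255768702176199+236·36570·46168618067101710, 561799·46168618067101710+36570·709255768702176199) = (796918363201596536611201,51874966922918257173720)
n=5: (796918363201596536611201,51874966922918257173720)∘(561799,36570) = (561799·796918363201596536611201+236·36570·51874966922918257173720, 561799·51874966922918257173720+36570·796918363201596536611201) = (895415879055878209574570044999,58286609084610939305810342850)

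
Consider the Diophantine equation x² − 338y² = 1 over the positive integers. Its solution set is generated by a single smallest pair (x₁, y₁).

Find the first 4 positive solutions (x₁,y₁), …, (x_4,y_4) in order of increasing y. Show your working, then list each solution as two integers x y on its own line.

114243 6214
26102926097 1419812004
5964153172084899 324407165539730
1362725501650887306817 74122495624090936776

[18; 2,1,1,2,36] for √338; ℓ=5 ⇒ convergent index 9
i=0: a=18 ⇒ p=18, q=1
…
i=2: a=1 ⇒ p=55, q=3
…
i=5: a=36 ⇒ p=8696, q=473
…
i=8: a=1 ⇒ p=43958, q=2391
i=9: a=2 ⇒ p=114243, q=6214
fundamental: x₁=114243, y₁=6214  (since 13051463049 − 338·38613796 = 1)
k=2:  x_2 = 114243·114243+338·6214·6214 = 26102926097,  y_2 = 114243·6214+6214·114243 = 1419812004
k=3:  x_3 = 114243·26102926097+338·6214·1419812004 = 5964153172084899,  y_3 = 114243·1419812004+6214·26102926097 = 324407165539730
k=4:  x_4 = 114243·5964153172084899+338·6214·324407165539730 = 1362725501650887306817,  y_4 = 114243·324407165539730+6214·5964153172084899 = 74122495624090936776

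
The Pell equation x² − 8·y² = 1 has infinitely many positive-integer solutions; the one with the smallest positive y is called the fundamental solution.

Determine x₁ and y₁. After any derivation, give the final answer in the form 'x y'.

3 1

√8 → a₀=2, period (1,4); ℓ=2 even so k=1
i=0: a=2 ⇒ p=2, q=1
i=1: a=1 ⇒ p=3, q=1
fundamental: x₁=3, y₁=1  (since 9 − 8·1 = 1)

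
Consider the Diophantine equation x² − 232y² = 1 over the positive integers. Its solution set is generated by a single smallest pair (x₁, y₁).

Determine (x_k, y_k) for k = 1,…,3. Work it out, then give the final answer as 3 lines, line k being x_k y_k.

19603 1287
768555217 50458122
30131975818099 1978261129845

[15; 4,3,7,3,4,30] for √232; ℓ=6 ⇒ convergent index 5
a_0=15:  p_0=15·1+0=15,  q_0=15·0+1=1
a_1=4:  p_1=4·15+1=61,  q_1=4·1+0=4
a_2=3:  p_2=3·61+15=198,  q_2=3·4+1=13
…
a_4=3:  p_4=3·1447+198=4539,  q_4=3·95+13=298
a_5=4:  p_5=4·4539+1447=19603,  q_5=4·298+95=1287
fundamental: x₁=19603, y₁=1287  (since 384277609 − 232·1656369 = 1)
(19603+1287√232)^2 = 768555217 + 50458122√232
(19603+1287√232)^3 = 30131975818099 + 1978261129845√232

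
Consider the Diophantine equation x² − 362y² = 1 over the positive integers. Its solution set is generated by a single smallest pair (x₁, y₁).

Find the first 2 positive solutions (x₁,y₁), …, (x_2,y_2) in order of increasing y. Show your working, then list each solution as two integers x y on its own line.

723 38
1045457 54948

√362 = [19; 38, …], period ℓ=1 (odd) → k=1
a_0=19:  p_0=19·1+0=19,  q_0=19·0+1=1
a_1=38:  p_1=38·19+1=723,  q_1=38·1+0=38
(x₁, y₁) = (723, 38);  723² − 362·38² = 1 ✓
(x_2, y_2) = (723·723 + 362·38·38, 723·38 + 38·723) = (1045457, 54948)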